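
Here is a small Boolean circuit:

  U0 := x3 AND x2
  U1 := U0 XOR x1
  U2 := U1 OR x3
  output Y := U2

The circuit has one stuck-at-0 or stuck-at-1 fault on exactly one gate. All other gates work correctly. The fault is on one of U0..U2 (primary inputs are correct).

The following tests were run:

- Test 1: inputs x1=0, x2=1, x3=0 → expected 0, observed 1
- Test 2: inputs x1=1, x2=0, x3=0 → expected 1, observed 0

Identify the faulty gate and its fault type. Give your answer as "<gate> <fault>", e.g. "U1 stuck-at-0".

Fault-free values for test 1 (x1=0, x2=1, x3=0): U0=0, U1=0, U2=0, giving Y=0. Observed 1.
Test 1: faults giving observed 1 are {U0 stuck-at-1, U1 stuck-at-1, U2 stuck-at-1}.
Test 2 (x1=1, x2=0, x3=0): fault-free U0=0, U1=1, U2=1 → 1; observed 0. Eliminates U1 stuck-at-1, U2 stuck-at-1.
Only U0 stuck-at-1 is consistent with every test.

U0 stuck-at-1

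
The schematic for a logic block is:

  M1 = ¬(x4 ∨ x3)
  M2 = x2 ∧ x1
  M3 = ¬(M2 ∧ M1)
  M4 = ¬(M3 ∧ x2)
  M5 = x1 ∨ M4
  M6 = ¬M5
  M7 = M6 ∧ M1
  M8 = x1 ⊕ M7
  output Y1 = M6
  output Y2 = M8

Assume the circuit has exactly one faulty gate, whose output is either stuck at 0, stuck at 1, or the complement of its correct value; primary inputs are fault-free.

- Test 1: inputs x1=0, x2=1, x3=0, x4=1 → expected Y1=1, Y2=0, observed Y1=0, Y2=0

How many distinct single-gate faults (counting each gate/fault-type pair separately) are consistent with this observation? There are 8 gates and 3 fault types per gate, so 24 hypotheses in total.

Fault-free: M1=0, M2=0, M3=1, M4=0, M5=0, M6=1, M7=0, M8=0 → Y1=1, Y2=0. Observed Y1=0, Y2=0.
  M1: none of the 3 fault types match ✗
  M2: none of the 3 fault types match ✗
  M3: stuck-at-0, inverted output ✓; others ✗
  M4: stuck-at-1, inverted output ✓; others ✗
  M5: stuck-at-1, inverted output ✓; others ✗
  M6: stuck-at-0, inverted output ✓; others ✗
  M7: none of the 3 fault types match ✗
  M8: none of the 3 fault types match ✗
Consistent faults: {M3 stuck-at-0, M3 inverted output, M4 stuck-at-1, M4 inverted output, M5 stuck-at-1, M5 inverted output, M6 stuck-at-0, M6 inverted output} — 8 in all.

8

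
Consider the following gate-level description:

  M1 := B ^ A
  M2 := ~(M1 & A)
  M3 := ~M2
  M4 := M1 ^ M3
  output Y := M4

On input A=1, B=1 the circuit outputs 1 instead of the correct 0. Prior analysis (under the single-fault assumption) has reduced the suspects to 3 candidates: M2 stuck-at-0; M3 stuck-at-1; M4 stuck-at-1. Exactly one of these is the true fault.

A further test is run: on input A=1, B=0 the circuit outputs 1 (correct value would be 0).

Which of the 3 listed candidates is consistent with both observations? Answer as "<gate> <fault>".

Evaluate each candidate on input A=1, B=0:
  M2 stuck-at-0: M1=1, M2=0 [stuck-at-0], M3=1, M4=0 → 0 — eliminated
  M3 stuck-at-1: M1=1, M2=0, M3=1 [stuck-at-1], M4=0 → 0 — eliminated
  M4 stuck-at-1: M1=1, M2=0, M3=1, M4=1 [stuck-at-1] → 1 — matches
Only M4 stuck-at-1 reproduces the observed 1.

M4 stuck-at-1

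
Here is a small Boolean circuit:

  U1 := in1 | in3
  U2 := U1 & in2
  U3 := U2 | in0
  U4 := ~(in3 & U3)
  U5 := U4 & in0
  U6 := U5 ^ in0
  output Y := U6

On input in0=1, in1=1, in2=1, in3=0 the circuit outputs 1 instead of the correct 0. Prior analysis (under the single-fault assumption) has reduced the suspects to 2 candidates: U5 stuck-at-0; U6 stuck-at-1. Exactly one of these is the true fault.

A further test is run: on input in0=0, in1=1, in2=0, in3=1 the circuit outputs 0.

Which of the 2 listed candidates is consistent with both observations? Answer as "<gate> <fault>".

Evaluate each candidate on input in0=0, in1=1, in2=0, in3=1:
  U5 stuck-at-0: U1=1, U2=0, U3=0, U4=1, U5=0 [stuck-at-0], U6=0 → 0 — matches
  U6 stuck-at-1: U1=1, U2=0, U3=0, U4=1, U5=0, U6=1 [stuck-at-1] → 1 — eliminated
Only U5 stuck-at-0 reproduces the observed 0.

U5 stuck-at-0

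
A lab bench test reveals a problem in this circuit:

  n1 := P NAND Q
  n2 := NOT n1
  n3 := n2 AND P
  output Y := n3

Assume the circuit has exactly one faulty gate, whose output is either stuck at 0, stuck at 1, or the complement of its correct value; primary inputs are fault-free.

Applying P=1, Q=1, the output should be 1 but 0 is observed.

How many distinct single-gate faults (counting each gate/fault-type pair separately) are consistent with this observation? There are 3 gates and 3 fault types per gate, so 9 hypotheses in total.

6

Fault-free: n1=0, n2=1, n3=1 → 1. Observed 0.
  n1 stuck-at-0: output 1 ✗
  n1 stuck-at-1: output 0 ✓
  n1 inverted output: output 0 ✓
  n2 stuck-at-0: output 0 ✓
  n2 stuck-at-1: output 1 ✗
  n2 inverted output: output 0 ✓
  n3 stuck-at-0: output 0 ✓
  n3 stuck-at-1: output 1 ✗
  n3 inverted output: output 0 ✓
Consistent faults: {n1 stuck-at-1, n1 inverted output, n2 stuck-at-0, n2 inverted output, n3 stuck-at-0, n3 inverted output} — 6 in all.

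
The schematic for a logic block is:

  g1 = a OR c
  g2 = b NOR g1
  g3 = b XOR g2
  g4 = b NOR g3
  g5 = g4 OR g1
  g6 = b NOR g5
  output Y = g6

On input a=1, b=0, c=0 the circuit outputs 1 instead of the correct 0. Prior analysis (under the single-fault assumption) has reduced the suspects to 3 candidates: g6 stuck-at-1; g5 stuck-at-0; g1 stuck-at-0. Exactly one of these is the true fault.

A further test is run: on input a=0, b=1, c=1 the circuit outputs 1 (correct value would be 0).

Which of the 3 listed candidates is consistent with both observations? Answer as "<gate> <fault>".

Evaluate each candidate on input a=0, b=1, c=1:
  g6 stuck-at-1: g1=1, g2=0, g3=1, g4=0, g5=1, g6=1 [stuck-at-1] → 1 — matches
  g5 stuck-at-0: g1=1, g2=0, g3=1, g4=0, g5=0 [stuck-at-0], g6=0 → 0 — eliminated
  g1 stuck-at-0: g1=0 [stuck-at-0], g2=0, g3=1, g4=0, g5=0, g6=0 → 0 — eliminated
Only g6 stuck-at-1 reproduces the observed 1.

g6 stuck-at-1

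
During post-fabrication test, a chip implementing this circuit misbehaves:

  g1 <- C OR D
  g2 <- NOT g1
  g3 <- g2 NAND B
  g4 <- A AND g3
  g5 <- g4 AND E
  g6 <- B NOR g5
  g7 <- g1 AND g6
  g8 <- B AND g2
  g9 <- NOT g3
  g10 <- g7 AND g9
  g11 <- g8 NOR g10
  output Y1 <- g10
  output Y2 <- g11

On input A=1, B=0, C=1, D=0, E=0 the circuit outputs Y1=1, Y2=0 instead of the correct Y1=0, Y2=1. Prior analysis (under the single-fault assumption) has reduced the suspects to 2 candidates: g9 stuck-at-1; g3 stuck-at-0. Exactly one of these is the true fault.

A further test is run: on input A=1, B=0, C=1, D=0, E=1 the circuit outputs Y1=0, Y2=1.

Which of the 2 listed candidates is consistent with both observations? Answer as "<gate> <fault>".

g9 stuck-at-1

Evaluate each candidate on input A=1, B=0, C=1, D=0, E=1:
  g9 stuck-at-1: g1=1, g2=0, g3=1, g4=1, g5=1, g6=0, g7=0, g8=0, g9=1 [stuck-at-1], g10=0, g11=1 → Y1=0, Y2=1 — matches
  g3 stuck-at-0: g1=1, g2=0, g3=0 [stuck-at-0], g4=0, g5=0, g6=1, g7=1, g8=0, g9=1, g10=1, g11=0 → Y1=1, Y2=0 — eliminated
Only g9 stuck-at-1 reproduces the observed Y1=0, Y2=1.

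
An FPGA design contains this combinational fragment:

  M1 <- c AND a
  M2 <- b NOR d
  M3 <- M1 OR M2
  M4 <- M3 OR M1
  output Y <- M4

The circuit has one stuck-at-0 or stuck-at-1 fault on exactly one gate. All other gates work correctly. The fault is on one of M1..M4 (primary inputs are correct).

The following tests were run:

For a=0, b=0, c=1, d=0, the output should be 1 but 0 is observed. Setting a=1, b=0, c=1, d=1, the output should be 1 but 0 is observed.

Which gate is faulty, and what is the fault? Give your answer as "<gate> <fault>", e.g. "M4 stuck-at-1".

M4 stuck-at-0

Fault-free values for test 1 (a=0, b=0, c=1, d=0): M1=0, M2=1, M3=1, M4=1, giving Y=1. Observed 0.
Test 1: faults giving observed 0 are {M2 stuck-at-0, M3 stuck-at-0, M4 stuck-at-0}.
Test 2 (a=1, b=0, c=1, d=1): fault-free M1=1, M2=0, M3=1, M4=1 → 1; observed 0. Eliminates M2 stuck-at-0, M3 stuck-at-0.
Only M4 stuck-at-0 is consistent with every test.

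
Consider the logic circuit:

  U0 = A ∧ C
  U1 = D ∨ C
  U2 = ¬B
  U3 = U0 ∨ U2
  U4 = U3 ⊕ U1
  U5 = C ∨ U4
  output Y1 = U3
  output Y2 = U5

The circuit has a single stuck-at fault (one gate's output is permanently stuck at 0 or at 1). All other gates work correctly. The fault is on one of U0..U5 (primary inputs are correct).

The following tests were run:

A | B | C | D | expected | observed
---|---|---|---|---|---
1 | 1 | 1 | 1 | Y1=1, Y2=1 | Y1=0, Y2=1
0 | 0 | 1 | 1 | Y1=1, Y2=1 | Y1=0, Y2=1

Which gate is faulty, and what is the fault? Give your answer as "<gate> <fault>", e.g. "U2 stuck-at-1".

U3 stuck-at-0

Fault-free values for test 1 (A=1, B=1, C=1, D=1): U0=1, U1=1, U2=0, U3=1, U4=0, U5=1, giving Y1=1, Y2=1. Observed Y1=0, Y2=1.
Test 1: faults giving observed Y1=0, Y2=1 are {U0 stuck-at-0, U3 stuck-at-0}.
Test 2 (A=0, B=0, C=1, D=1): fault-free U0=0, U1=1, U2=1, U3=1, U4=0, U5=1 → Y1=1, Y2=1; observed Y1=0, Y2=1. Eliminates U0 stuck-at-0.
Only U3 stuck-at-0 is consistent with every test.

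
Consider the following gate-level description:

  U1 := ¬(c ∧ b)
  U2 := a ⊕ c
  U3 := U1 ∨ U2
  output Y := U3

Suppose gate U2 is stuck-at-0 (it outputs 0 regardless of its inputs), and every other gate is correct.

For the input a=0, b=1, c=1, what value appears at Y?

Propagate with U2 forced: U1=0, U2=0 [stuck-at-0], U3=0.
So Y = 0. (Without the fault it would be 1.)

0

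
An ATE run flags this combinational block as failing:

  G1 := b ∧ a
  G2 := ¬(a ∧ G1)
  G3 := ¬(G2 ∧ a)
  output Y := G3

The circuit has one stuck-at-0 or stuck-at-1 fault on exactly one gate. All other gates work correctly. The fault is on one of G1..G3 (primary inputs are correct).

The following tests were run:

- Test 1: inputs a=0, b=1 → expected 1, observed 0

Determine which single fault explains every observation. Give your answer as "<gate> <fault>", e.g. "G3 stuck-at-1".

G3 stuck-at-0

Fault-free values for test 1 (a=0, b=1): G1=0, G2=1, G3=1, giving Y=1. Observed 0.
Test 1: faults giving observed 0 are {G3 stuck-at-0}.
Only G3 stuck-at-0 is consistent with every test.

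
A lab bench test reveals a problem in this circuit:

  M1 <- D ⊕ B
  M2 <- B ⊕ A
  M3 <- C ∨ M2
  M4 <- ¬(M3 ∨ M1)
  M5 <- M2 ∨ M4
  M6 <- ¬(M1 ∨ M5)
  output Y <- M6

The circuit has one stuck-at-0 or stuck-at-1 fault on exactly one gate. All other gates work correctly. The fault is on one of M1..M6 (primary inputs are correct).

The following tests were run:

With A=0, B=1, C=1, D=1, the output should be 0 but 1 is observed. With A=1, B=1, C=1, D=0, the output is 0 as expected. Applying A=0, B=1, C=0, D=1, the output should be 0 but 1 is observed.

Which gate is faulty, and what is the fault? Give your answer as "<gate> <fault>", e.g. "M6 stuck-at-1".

M5 stuck-at-0

Fault-free values for test 1 (A=0, B=1, C=1, D=1): M1=0, M2=1, M3=1, M4=0, M5=1, M6=0, giving Y=0. Observed 1.
Test 1: faults giving observed 1 are {M2 stuck-at-0, M5 stuck-at-0, M6 stuck-at-1}.
Test 2 (A=1, B=1, C=1, D=0): fault-free M1=1, M2=0, M3=1, M4=0, M5=0, M6=0 → 0; observed 0. Eliminates M6 stuck-at-1.
Test 3 (A=0, B=1, C=0, D=1): fault-free M1=0, M2=1, M3=1, M4=0, M5=1, M6=0 → 0; observed 1. Eliminates M2 stuck-at-0.
Only M5 stuck-at-0 is consistent with every test.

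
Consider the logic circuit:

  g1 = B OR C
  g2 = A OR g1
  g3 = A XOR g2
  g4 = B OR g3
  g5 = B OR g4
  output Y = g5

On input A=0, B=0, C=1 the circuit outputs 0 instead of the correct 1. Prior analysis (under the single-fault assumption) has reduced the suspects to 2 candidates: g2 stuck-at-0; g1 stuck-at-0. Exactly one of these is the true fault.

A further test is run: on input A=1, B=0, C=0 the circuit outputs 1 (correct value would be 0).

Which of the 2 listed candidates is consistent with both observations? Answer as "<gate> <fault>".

Evaluate each candidate on input A=1, B=0, C=0:
  g2 stuck-at-0: g1=0, g2=0 [stuck-at-0], g3=1, g4=1, g5=1 → 1 — matches
  g1 stuck-at-0: g1=0 [stuck-at-0], g2=1, g3=0, g4=0, g5=0 → 0 — eliminated
Only g2 stuck-at-0 reproduces the observed 1.

g2 stuck-at-0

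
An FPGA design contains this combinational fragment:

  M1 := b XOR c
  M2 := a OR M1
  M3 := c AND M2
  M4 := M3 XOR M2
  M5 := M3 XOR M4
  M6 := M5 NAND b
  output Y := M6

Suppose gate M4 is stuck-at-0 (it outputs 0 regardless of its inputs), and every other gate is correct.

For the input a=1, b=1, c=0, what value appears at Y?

Propagate with M4 forced: M1=1, M2=1, M3=0, M4=0 [stuck-at-0], M5=0, M6=1.
So Y = 1. (Without the fault it would be 0.)

1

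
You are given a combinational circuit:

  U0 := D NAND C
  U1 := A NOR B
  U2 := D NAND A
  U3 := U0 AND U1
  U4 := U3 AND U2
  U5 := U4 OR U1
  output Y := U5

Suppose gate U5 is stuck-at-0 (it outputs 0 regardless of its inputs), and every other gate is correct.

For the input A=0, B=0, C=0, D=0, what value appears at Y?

Propagate with U5 forced: U0=1, U1=1, U2=1, U3=1, U4=1, U5=0 [stuck-at-0].
So Y = 0. (Without the fault it would be 1.)

0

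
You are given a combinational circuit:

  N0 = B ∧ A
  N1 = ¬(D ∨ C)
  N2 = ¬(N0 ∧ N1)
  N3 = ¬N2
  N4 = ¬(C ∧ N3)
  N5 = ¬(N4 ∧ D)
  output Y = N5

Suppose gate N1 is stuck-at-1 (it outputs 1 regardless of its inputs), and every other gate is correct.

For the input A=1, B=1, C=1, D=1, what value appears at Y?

1

Propagate with N1 forced: N0=1, N1=1 [stuck-at-1], N2=0, N3=1, N4=0, N5=1.
So Y = 1. (Without the fault it would be 0.)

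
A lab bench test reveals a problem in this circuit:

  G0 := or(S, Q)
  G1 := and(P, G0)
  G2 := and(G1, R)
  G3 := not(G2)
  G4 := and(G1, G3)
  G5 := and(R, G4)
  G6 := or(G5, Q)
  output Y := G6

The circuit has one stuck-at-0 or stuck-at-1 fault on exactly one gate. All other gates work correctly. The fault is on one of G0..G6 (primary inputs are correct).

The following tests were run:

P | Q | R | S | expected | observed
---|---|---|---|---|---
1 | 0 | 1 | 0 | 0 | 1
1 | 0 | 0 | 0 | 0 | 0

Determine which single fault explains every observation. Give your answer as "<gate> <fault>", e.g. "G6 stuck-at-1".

G4 stuck-at-1

Fault-free values for test 1 (P=1, Q=0, R=1, S=0): G0=0, G1=0, G2=0, G3=1, G4=0, G5=0, G6=0, giving Y=0. Observed 1.
Test 1: faults giving observed 1 are {G4 stuck-at-1, G5 stuck-at-1, G6 stuck-at-1}.
Test 2 (P=1, Q=0, R=0, S=0): fault-free G0=0, G1=0, G2=0, G3=1, G4=0, G5=0, G6=0 → 0; observed 0. Eliminates G5 stuck-at-1, G6 stuck-at-1.
Only G4 stuck-at-1 is consistent with every test.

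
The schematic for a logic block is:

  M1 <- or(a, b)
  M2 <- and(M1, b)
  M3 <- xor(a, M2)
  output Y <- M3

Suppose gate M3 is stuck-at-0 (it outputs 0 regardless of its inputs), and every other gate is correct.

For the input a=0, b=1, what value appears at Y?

Propagate with M3 forced: M1=1, M2=1, M3=0 [stuck-at-0].
So Y = 0. (Without the fault it would be 1.)

0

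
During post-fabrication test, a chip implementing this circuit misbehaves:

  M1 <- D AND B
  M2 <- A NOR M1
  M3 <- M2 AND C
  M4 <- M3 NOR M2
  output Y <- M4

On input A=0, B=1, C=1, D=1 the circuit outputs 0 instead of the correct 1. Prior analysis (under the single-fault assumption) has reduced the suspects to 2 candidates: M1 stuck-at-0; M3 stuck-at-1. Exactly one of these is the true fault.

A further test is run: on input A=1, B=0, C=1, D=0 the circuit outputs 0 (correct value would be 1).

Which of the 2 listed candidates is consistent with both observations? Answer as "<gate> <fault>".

Evaluate each candidate on input A=1, B=0, C=1, D=0:
  M1 stuck-at-0: M1=0 [stuck-at-0], M2=0, M3=0, M4=1 → 1 — eliminated
  M3 stuck-at-1: M1=0, M2=0, M3=1 [stuck-at-1], M4=0 → 0 — matches
Only M3 stuck-at-1 reproduces the observed 0.

M3 stuck-at-1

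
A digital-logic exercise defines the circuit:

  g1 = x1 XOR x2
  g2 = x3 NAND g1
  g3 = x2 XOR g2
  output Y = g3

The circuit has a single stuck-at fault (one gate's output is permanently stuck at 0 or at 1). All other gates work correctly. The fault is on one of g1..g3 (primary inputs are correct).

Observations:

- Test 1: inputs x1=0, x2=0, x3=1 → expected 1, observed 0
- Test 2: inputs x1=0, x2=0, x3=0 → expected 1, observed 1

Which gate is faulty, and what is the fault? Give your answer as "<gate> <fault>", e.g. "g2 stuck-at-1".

Fault-free values for test 1 (x1=0, x2=0, x3=1): g1=0, g2=1, g3=1, giving Y=1. Observed 0.
Test 1: faults giving observed 0 are {g1 stuck-at-1, g2 stuck-at-0, g3 stuck-at-0}.
Test 2 (x1=0, x2=0, x3=0): fault-free g1=0, g2=1, g3=1 → 1; observed 1. Eliminates g2 stuck-at-0, g3 stuck-at-0.
Only g1 stuck-at-1 is consistent with every test.

g1 stuck-at-1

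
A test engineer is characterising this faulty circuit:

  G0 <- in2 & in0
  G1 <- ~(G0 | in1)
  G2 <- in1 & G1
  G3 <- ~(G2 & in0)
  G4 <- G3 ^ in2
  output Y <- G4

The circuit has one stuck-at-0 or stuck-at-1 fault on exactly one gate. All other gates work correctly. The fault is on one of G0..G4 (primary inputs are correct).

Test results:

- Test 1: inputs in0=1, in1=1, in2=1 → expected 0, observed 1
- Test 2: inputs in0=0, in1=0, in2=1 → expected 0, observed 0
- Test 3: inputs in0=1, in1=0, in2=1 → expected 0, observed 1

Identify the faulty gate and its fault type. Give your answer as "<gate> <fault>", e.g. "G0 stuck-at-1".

Fault-free values for test 1 (in0=1, in1=1, in2=1): G0=1, G1=0, G2=0, G3=1, G4=0, giving Y=0. Observed 1.
Test 1: faults giving observed 1 are {G1 stuck-at-1, G2 stuck-at-1, G3 stuck-at-0, G4 stuck-at-1}.
Test 2 (in0=0, in1=0, in2=1): fault-free G0=0, G1=1, G2=0, G3=1, G4=0 → 0; observed 0. Eliminates G3 stuck-at-0, G4 stuck-at-1.
Test 3 (in0=1, in1=0, in2=1): fault-free G0=1, G1=0, G2=0, G3=1, G4=0 → 0; observed 1. Eliminates G1 stuck-at-1.
Only G2 stuck-at-1 is consistent with every test.

G2 stuck-at-1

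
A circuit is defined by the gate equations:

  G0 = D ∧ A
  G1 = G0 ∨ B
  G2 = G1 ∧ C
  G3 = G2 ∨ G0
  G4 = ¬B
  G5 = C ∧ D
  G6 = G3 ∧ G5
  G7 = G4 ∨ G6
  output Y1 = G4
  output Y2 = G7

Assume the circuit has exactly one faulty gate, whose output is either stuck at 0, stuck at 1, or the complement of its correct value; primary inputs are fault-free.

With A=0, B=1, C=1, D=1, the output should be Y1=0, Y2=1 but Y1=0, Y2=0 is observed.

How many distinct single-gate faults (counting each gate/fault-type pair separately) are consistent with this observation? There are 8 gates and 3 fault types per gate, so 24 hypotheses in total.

12

Fault-free: G0=0, G1=1, G2=1, G3=1, G4=0, G5=1, G6=1, G7=1 → Y1=0, Y2=1. Observed Y1=0, Y2=0.
  G0: none of the 3 fault types match ✗
  G1: stuck-at-0, inverted output ✓; others ✗
  G2: stuck-at-0, inverted output ✓; others ✗
  G3: stuck-at-0, inverted output ✓; others ✗
  G4: none of the 3 fault types match ✗
  G5: stuck-at-0, inverted output ✓; others ✗
  G6: stuck-at-0, inverted output ✓; others ✗
  G7: stuck-at-0, inverted output ✓; others ✗
Consistent faults: {G1 stuck-at-0, G1 inverted output, G2 stuck-at-0, G2 inverted output, G3 stuck-at-0, G3 inverted output, G5 stuck-at-0, G5 inverted output, G6 stuck-at-0, G6 inverted output, G7 stuck-at-0, G7 inverted output} — 12 in all.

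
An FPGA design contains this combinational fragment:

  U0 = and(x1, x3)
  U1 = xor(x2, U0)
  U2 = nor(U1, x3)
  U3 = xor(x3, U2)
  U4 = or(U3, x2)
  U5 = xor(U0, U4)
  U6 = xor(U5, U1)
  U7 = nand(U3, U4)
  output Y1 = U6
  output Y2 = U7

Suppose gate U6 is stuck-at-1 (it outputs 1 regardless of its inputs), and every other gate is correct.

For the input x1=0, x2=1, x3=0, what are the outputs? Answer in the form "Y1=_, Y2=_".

Propagate with U6 forced: U0=0, U1=1, U2=0, U3=0, U4=1, U5=1, U6=1 [stuck-at-1], U7=1.
So the outputs are Y1=1, Y2=1. (Without the fault they would be Y1=0, Y2=1.)

Y1=1, Y2=1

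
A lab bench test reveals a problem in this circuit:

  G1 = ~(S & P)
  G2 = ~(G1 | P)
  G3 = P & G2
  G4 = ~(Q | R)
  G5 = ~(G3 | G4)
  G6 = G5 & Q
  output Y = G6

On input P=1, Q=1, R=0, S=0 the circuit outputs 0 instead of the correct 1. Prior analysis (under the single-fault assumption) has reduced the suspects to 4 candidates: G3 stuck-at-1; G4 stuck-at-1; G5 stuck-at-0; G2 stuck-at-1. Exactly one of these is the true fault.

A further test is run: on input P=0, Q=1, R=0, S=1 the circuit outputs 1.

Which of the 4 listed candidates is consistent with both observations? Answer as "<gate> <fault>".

G2 stuck-at-1

Evaluate each candidate on input P=0, Q=1, R=0, S=1:
  G3 stuck-at-1: G1=1, G2=0, G3=1 [stuck-at-1], G4=0, G5=0, G6=0 → 0 — eliminated
  G4 stuck-at-1: G1=1, G2=0, G3=0, G4=1 [stuck-at-1], G5=0, G6=0 → 0 — eliminated
  G5 stuck-at-0: G1=1, G2=0, G3=0, G4=0, G5=0 [stuck-at-0], G6=0 → 0 — eliminated
  G2 stuck-at-1: G1=1, G2=1 [stuck-at-1], G3=0, G4=0, G5=1, G6=1 → 1 — matches
Only G2 stuck-at-1 reproduces the observed 1.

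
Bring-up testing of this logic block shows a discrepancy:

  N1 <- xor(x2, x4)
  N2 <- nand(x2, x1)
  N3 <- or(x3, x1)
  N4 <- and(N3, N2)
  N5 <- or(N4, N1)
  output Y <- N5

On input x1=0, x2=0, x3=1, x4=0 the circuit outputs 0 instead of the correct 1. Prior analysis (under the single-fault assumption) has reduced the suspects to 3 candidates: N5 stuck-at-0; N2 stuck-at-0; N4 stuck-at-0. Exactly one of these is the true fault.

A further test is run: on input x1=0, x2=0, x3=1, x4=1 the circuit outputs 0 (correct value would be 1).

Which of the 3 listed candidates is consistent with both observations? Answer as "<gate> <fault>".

Evaluate each candidate on input x1=0, x2=0, x3=1, x4=1:
  N5 stuck-at-0: N1=1, N2=1, N3=1, N4=1, N5=0 [stuck-at-0] → 0 — matches
  N2 stuck-at-0: N1=1, N2=0 [stuck-at-0], N3=1, N4=0, N5=1 → 1 — eliminated
  N4 stuck-at-0: N1=1, N2=1, N3=1, N4=0 [stuck-at-0], N5=1 → 1 — eliminated
Only N5 stuck-at-0 reproduces the observed 0.

N5 stuck-at-0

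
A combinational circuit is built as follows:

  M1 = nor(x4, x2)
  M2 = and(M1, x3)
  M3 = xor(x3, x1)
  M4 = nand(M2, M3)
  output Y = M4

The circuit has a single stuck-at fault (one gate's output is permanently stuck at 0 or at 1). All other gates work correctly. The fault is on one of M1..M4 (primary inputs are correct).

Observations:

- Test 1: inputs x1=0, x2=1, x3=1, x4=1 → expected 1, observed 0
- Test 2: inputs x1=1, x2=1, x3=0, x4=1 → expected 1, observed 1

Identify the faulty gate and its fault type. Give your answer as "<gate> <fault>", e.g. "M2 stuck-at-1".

M1 stuck-at-1

Fault-free values for test 1 (x1=0, x2=1, x3=1, x4=1): M1=0, M2=0, M3=1, M4=1, giving Y=1. Observed 0.
Test 1: faults giving observed 0 are {M1 stuck-at-1, M2 stuck-at-1, M4 stuck-at-0}.
Test 2 (x1=1, x2=1, x3=0, x4=1): fault-free M1=0, M2=0, M3=1, M4=1 → 1; observed 1. Eliminates M2 stuck-at-1, M4 stuck-at-0.
Only M1 stuck-at-1 is consistent with every test.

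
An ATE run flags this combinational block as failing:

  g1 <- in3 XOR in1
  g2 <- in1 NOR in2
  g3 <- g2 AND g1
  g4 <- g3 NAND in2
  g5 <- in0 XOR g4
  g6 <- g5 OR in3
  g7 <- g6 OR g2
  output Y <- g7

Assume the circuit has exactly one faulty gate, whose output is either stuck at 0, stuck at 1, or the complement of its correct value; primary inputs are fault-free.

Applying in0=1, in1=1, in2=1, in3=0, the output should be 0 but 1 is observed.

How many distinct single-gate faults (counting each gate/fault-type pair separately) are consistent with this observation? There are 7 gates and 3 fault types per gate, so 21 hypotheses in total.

Fault-free: g1=1, g2=0, g3=0, g4=1, g5=0, g6=0, g7=0 → 0. Observed 1.
  g1: none of the 3 fault types match ✗
  g2: stuck-at-1, inverted output ✓; others ✗
  g3: stuck-at-1, inverted output ✓; others ✗
  g4: stuck-at-0, inverted output ✓; others ✗
  g5: stuck-at-1, inverted output ✓; others ✗
  g6: stuck-at-1, inverted output ✓; others ✗
  g7: stuck-at-1, inverted output ✓; others ✗
Consistent faults: {g2 stuck-at-1, g2 inverted output, g3 stuck-at-1, g3 inverted output, g4 stuck-at-0, g4 inverted output, g5 stuck-at-1, g5 inverted output, g6 stuck-at-1, g6 inverted output, g7 stuck-at-1, g7 inverted output} — 12 in all.

12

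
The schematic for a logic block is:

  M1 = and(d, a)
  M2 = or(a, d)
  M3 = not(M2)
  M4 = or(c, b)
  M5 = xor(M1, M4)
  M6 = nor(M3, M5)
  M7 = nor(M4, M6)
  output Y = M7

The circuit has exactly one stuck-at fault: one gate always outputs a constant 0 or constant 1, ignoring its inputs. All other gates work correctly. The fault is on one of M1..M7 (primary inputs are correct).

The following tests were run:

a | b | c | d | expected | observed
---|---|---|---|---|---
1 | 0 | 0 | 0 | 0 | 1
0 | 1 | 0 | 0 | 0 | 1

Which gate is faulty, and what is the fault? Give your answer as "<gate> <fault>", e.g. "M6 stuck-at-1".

Fault-free values for test 1 (a=1, b=0, c=0, d=0): M1=0, M2=1, M3=0, M4=0, M5=0, M6=1, M7=0, giving Y=0. Observed 1.
Test 1: faults giving observed 1 are {M1 stuck-at-1, M2 stuck-at-0, M3 stuck-at-1, M5 stuck-at-1, M6 stuck-at-0, M7 stuck-at-1}.
Test 2 (a=0, b=1, c=0, d=0): fault-free M1=0, M2=0, M3=1, M4=1, M5=1, M6=0, M7=0 → 0; observed 1. Eliminates M1 stuck-at-1, M2 stuck-at-0, M3 stuck-at-1, M5 stuck-at-1, M6 stuck-at-0.
Only M7 stuck-at-1 is consistent with every test.

M7 stuck-at-1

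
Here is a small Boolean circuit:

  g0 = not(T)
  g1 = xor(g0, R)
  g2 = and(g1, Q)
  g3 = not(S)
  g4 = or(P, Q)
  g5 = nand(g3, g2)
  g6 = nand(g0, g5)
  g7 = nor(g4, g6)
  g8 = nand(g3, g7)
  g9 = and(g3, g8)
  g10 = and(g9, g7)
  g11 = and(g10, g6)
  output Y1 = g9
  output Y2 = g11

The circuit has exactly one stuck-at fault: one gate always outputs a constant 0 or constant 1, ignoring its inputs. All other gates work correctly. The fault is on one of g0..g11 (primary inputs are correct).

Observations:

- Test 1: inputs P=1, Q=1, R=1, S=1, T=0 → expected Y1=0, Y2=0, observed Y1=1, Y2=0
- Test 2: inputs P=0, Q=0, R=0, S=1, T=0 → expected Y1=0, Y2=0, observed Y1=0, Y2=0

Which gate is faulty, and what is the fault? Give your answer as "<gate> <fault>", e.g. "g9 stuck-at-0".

Fault-free values for test 1 (P=1, Q=1, R=1, S=1, T=0): g0=1, g1=0, g2=0, g3=0, g4=1, g5=1, g6=0, g7=0, g8=1, g9=0, g10=0, g11=0, giving Y1=0, Y2=0. Observed Y1=1, Y2=0.
Test 1: faults giving observed Y1=1, Y2=0 are {g3 stuck-at-1, g9 stuck-at-1}.
Test 2 (P=0, Q=0, R=0, S=1, T=0): fault-free g0=1, g1=1, g2=0, g3=0, g4=0, g5=1, g6=0, g7=1, g8=1, g9=0, g10=0, g11=0 → Y1=0, Y2=0; observed Y1=0, Y2=0. Eliminates g9 stuck-at-1.
Only g3 stuck-at-1 is consistent with every test.

g3 stuck-at-1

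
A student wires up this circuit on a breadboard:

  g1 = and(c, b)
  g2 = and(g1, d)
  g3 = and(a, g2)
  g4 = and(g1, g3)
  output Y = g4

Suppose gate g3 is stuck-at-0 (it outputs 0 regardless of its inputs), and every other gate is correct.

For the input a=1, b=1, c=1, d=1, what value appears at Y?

0

Propagate with g3 forced: g1=1, g2=1, g3=0 [stuck-at-0], g4=0.
So Y = 0. (Without the fault it would be 1.)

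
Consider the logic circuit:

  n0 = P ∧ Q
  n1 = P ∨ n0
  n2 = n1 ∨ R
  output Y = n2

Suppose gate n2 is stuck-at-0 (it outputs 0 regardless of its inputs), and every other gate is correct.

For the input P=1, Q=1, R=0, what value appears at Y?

0

Propagate with n2 forced: n0=1, n1=1, n2=0 [stuck-at-0].
So Y = 0. (Without the fault it would be 1.)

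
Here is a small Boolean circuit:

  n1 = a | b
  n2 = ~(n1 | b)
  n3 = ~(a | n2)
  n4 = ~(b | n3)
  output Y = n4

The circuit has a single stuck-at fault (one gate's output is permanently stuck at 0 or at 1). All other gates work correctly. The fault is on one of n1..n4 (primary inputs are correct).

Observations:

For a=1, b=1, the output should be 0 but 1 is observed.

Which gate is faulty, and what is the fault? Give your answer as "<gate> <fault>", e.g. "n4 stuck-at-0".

Fault-free values for test 1 (a=1, b=1): n1=1, n2=0, n3=0, n4=0, giving Y=0. Observed 1.
Test 1: faults giving observed 1 are {n4 stuck-at-1}.
Only n4 stuck-at-1 is consistent with every test.

n4 stuck-at-1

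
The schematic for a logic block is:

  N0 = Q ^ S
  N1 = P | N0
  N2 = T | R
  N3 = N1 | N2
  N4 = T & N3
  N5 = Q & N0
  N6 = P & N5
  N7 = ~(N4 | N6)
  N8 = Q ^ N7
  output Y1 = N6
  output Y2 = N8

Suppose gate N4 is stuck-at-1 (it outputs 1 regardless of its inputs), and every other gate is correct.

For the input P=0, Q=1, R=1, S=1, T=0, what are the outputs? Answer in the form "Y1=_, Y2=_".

Propagate with N4 forced: N0=0, N1=0, N2=1, N3=1, N4=1 [stuck-at-1], N5=0, N6=0, N7=0, N8=1.
So the outputs are Y1=0, Y2=1. (Without the fault they would be Y1=0, Y2=0.)

Y1=0, Y2=1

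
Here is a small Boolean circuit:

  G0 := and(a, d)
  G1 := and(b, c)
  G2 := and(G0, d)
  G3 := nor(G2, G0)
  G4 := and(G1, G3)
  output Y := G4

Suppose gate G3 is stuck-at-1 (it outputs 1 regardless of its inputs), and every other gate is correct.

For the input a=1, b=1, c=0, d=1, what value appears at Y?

Propagate with G3 forced: G0=1, G1=0, G2=1, G3=1 [stuck-at-1], G4=0.
So Y = 0. (Same as the fault-free value — the fault is masked on this input.)

0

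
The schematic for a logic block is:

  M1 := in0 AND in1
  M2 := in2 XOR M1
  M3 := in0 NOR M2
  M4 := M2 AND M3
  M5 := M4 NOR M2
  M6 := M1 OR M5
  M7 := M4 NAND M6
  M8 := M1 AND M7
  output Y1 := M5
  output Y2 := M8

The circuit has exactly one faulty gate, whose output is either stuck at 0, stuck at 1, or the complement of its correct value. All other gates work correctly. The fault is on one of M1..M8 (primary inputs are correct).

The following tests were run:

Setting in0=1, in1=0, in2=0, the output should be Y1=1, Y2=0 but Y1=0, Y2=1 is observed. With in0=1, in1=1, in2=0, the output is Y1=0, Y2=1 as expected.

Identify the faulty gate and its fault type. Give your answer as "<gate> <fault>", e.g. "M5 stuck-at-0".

M1 stuck-at-1

Fault-free values for test 1 (in0=1, in1=0, in2=0): M1=0, M2=0, M3=0, M4=0, M5=1, M6=1, M7=1, M8=0, giving Y1=1, Y2=0. Observed Y1=0, Y2=1.
Test 1: faults giving observed Y1=0, Y2=1 are {M1 stuck-at-1, M1 inverted output}.
Test 2 (in0=1, in1=1, in2=0): fault-free M1=1, M2=1, M3=0, M4=0, M5=0, M6=1, M7=1, M8=1 → Y1=0, Y2=1; observed Y1=0, Y2=1. Eliminates M1 inverted output.
Only M1 stuck-at-1 is consistent with every test.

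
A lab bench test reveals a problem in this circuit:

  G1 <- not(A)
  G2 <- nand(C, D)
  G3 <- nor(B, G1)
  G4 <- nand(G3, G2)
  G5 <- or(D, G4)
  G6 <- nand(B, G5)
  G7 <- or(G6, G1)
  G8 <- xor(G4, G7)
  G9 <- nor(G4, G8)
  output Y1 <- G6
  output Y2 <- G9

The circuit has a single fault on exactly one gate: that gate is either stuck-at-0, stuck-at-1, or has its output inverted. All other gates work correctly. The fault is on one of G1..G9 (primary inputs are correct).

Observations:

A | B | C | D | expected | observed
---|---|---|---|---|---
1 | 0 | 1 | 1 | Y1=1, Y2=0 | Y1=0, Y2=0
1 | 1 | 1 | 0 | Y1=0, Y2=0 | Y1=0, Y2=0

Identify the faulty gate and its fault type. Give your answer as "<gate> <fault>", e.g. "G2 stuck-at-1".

Fault-free values for test 1 (A=1, B=0, C=1, D=1): G1=0, G2=0, G3=1, G4=1, G5=1, G6=1, G7=1, G8=0, G9=0, giving Y1=1, Y2=0. Observed Y1=0, Y2=0.
Test 1: faults giving observed Y1=0, Y2=0 are {G6 stuck-at-0, G6 inverted output}.
Test 2 (A=1, B=1, C=1, D=0): fault-free G1=0, G2=1, G3=0, G4=1, G5=1, G6=0, G7=0, G8=1, G9=0 → Y1=0, Y2=0; observed Y1=0, Y2=0. Eliminates G6 inverted output.
Only G6 stuck-at-0 is consistent with every test.

G6 stuck-at-0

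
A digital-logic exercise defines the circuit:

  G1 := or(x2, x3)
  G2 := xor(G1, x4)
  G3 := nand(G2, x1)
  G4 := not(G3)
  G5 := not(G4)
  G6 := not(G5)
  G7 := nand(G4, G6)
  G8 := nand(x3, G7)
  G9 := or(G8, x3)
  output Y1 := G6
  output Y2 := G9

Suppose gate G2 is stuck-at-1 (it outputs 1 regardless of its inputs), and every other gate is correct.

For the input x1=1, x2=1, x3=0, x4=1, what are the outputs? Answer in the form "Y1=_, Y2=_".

Y1=1, Y2=1

Propagate with G2 forced: G1=1, G2=1 [stuck-at-1], G3=0, G4=1, G5=0, G6=1, G7=0, G8=1, G9=1.
So the outputs are Y1=1, Y2=1. (Without the fault they would be Y1=0, Y2=1.)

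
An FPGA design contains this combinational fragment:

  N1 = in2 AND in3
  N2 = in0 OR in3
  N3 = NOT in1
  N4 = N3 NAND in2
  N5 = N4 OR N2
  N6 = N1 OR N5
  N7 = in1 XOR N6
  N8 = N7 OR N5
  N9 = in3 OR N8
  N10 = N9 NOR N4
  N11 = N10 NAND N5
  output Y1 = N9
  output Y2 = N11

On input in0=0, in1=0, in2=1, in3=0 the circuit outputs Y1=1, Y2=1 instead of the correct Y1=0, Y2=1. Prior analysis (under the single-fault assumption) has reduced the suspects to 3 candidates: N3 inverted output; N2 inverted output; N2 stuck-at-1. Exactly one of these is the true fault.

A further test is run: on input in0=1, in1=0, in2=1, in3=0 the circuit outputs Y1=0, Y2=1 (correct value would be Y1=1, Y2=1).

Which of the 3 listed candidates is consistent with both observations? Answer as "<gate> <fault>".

Evaluate each candidate on input in0=1, in1=0, in2=1, in3=0:
  N3 inverted output: N1=0, N2=1, N3=0 [inverted output], N4=1, N5=1, N6=1, N7=1, N8=1, N9=1, N10=0, N11=1 → Y1=1, Y2=1 — eliminated
  N2 inverted output: N1=0, N2=0 [inverted output], N3=1, N4=0, N5=0, N6=0, N7=0, N8=0, N9=0, N10=1, N11=1 → Y1=0, Y2=1 — matches
  N2 stuck-at-1: N1=0, N2=1 [stuck-at-1], N3=1, N4=0, N5=1, N6=1, N7=1, N8=1, N9=1, N10=0, N11=1 → Y1=1, Y2=1 — eliminated
Only N2 inverted output reproduces the observed Y1=0, Y2=1.

N2 inverted output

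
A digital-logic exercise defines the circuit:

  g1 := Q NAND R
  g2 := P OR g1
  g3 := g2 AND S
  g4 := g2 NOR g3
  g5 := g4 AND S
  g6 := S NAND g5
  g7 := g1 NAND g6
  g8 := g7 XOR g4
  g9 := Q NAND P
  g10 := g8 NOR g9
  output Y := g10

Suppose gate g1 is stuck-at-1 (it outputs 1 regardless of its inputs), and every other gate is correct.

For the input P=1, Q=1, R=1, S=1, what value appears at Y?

1

Propagate with g1 forced: g1=1 [stuck-at-1], g2=1, g3=1, g4=0, g5=0, g6=1, g7=0, g8=0, g9=0, g10=1.
So Y = 1. (Without the fault it would be 0.)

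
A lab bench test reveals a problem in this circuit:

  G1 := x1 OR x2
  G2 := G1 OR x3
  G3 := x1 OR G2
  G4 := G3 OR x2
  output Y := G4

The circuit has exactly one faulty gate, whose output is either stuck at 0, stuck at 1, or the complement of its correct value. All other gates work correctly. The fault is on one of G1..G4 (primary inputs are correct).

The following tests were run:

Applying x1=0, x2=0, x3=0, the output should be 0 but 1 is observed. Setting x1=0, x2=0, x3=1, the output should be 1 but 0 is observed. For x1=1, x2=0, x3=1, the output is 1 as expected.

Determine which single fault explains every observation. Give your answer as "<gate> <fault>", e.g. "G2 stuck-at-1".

G2 inverted output

Fault-free values for test 1 (x1=0, x2=0, x3=0): G1=0, G2=0, G3=0, G4=0, giving Y=0. Observed 1.
Test 1: faults giving observed 1 are {G1 stuck-at-1, G1 inverted output, G2 stuck-at-1, G2 inverted output, G3 stuck-at-1, G3 inverted output, G4 stuck-at-1, G4 inverted output}.
Test 2 (x1=0, x2=0, x3=1): fault-free G1=0, G2=1, G3=1, G4=1 → 1; observed 0. Eliminates G1 stuck-at-1, G1 inverted output, G2 stuck-at-1, G3 stuck-at-1, G4 stuck-at-1.
Test 3 (x1=1, x2=0, x3=1): fault-free G1=1, G2=1, G3=1, G4=1 → 1; observed 1. Eliminates G3 inverted output, G4 inverted output.
Only G2 inverted output is consistent with every test.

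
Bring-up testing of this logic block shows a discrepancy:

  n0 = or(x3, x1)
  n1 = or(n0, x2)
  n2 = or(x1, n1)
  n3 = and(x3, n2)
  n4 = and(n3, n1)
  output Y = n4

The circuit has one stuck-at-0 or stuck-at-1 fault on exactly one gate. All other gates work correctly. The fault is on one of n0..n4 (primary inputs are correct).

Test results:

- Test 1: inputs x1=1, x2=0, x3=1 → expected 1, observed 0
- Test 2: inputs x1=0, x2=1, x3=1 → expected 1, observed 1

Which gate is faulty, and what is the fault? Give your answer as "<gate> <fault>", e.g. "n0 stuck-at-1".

n0 stuck-at-0

Fault-free values for test 1 (x1=1, x2=0, x3=1): n0=1, n1=1, n2=1, n3=1, n4=1, giving Y=1. Observed 0.
Test 1: faults giving observed 0 are {n0 stuck-at-0, n1 stuck-at-0, n2 stuck-at-0, n3 stuck-at-0, n4 stuck-at-0}.
Test 2 (x1=0, x2=1, x3=1): fault-free n0=1, n1=1, n2=1, n3=1, n4=1 → 1; observed 1. Eliminates n1 stuck-at-0, n2 stuck-at-0, n3 stuck-at-0, n4 stuck-at-0.
Only n0 stuck-at-0 is consistent with every test.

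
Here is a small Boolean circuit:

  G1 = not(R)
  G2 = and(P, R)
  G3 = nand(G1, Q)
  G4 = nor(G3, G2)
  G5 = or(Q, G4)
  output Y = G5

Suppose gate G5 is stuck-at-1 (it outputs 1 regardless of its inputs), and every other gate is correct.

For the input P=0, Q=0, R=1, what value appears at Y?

1

Propagate with G5 forced: G1=0, G2=0, G3=1, G4=0, G5=1 [stuck-at-1].
So Y = 1. (Without the fault it would be 0.)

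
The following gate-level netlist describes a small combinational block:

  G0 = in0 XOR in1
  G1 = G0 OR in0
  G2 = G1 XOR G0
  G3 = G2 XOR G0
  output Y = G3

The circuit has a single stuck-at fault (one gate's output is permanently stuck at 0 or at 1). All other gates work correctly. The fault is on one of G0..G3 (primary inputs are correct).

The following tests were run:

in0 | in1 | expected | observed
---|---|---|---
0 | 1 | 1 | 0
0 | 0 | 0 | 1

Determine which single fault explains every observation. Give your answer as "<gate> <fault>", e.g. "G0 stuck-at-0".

G2 stuck-at-1

Fault-free values for test 1 (in0=0, in1=1): G0=1, G1=1, G2=0, G3=1, giving Y=1. Observed 0.
Test 1: faults giving observed 0 are {G0 stuck-at-0, G1 stuck-at-0, G2 stuck-at-1, G3 stuck-at-0}.
Test 2 (in0=0, in1=0): fault-free G0=0, G1=0, G2=0, G3=0 → 0; observed 1. Eliminates G0 stuck-at-0, G1 stuck-at-0, G3 stuck-at-0.
Only G2 stuck-at-1 is consistent with every test.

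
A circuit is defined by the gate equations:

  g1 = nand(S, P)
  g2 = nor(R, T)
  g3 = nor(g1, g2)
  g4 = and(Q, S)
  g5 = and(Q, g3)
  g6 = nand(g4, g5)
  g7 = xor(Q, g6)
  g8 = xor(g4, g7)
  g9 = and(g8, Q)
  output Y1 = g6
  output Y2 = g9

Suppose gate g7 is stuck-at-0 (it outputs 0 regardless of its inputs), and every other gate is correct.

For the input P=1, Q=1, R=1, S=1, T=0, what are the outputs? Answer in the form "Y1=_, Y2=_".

Y1=0, Y2=1

Propagate with g7 forced: g1=0, g2=0, g3=1, g4=1, g5=1, g6=0, g7=0 [stuck-at-0], g8=1, g9=1.
So the outputs are Y1=0, Y2=1. (Without the fault they would be Y1=0, Y2=0.)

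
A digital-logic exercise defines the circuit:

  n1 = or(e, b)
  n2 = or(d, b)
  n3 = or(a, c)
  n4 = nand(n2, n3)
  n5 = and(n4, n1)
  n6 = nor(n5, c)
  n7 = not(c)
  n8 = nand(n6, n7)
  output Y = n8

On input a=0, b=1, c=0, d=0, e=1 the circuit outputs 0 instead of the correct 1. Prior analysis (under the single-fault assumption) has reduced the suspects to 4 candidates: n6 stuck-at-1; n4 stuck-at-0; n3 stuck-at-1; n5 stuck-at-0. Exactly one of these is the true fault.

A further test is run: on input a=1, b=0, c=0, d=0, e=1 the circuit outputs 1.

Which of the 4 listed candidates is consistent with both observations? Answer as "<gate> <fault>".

Evaluate each candidate on input a=1, b=0, c=0, d=0, e=1:
  n6 stuck-at-1: n1=1, n2=0, n3=1, n4=1, n5=1, n6=1 [stuck-at-1], n7=1, n8=0 → 0 — eliminated
  n4 stuck-at-0: n1=1, n2=0, n3=1, n4=0 [stuck-at-0], n5=0, n6=1, n7=1, n8=0 → 0 — eliminated
  n3 stuck-at-1: n1=1, n2=0, n3=1 [stuck-at-1], n4=1, n5=1, n6=0, n7=1, n8=1 → 1 — matches
  n5 stuck-at-0: n1=1, n2=0, n3=1, n4=1, n5=0 [stuck-at-0], n6=1, n7=1, n8=0 → 0 — eliminated
Only n3 stuck-at-1 reproduces the observed 1.

n3 stuck-at-1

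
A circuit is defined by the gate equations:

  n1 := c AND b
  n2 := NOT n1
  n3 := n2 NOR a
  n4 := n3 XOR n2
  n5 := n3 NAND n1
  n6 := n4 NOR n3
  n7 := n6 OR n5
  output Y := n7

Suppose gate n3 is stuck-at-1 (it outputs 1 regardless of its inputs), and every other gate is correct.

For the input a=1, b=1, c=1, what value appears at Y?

0

Propagate with n3 forced: n1=1, n2=0, n3=1 [stuck-at-1], n4=1, n5=0, n6=0, n7=0.
So Y = 0. (Without the fault it would be 1.)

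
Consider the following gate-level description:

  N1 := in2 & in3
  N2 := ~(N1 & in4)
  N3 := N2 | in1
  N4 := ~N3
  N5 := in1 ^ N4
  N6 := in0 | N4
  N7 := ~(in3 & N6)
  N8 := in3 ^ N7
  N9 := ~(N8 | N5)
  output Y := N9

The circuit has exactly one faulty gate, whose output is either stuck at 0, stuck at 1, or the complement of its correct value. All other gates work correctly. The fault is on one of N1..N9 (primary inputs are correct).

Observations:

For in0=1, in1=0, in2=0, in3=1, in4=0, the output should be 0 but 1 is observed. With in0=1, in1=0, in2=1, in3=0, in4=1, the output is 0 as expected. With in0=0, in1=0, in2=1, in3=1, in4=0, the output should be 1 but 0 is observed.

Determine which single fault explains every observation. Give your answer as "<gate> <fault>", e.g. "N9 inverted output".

N6 inverted output

Fault-free values for test 1 (in0=1, in1=0, in2=0, in3=1, in4=0): N1=0, N2=1, N3=1, N4=0, N5=0, N6=1, N7=0, N8=1, N9=0, giving Y=0. Observed 1.
Test 1: faults giving observed 1 are {N6 stuck-at-0, N6 inverted output, N7 stuck-at-1, N7 inverted output, N8 stuck-at-0, N8 inverted output, N9 stuck-at-1, N9 inverted output}.
Test 2 (in0=1, in1=0, in2=1, in3=0, in4=1): fault-free N1=0, N2=1, N3=1, N4=0, N5=0, N6=1, N7=1, N8=1, N9=0 → 0; observed 0. Eliminates N7 inverted output, N8 stuck-at-0, N8 inverted output, N9 stuck-at-1, N9 inverted output.
Test 3 (in0=0, in1=0, in2=1, in3=1, in4=0): fault-free N1=1, N2=1, N3=1, N4=0, N5=0, N6=0, N7=1, N8=0, N9=1 → 1; observed 0. Eliminates N6 stuck-at-0, N7 stuck-at-1.
Only N6 inverted output is consistent with every test.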